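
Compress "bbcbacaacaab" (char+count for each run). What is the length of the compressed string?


Input: bbcbacaacaab
Runs:
  'b' x 2 => "b2"
  'c' x 1 => "c1"
  'b' x 1 => "b1"
  'a' x 1 => "a1"
  'c' x 1 => "c1"
  'a' x 2 => "a2"
  'c' x 1 => "c1"
  'a' x 2 => "a2"
  'b' x 1 => "b1"
Compressed: "b2c1b1a1c1a2c1a2b1"
Compressed length: 18

18


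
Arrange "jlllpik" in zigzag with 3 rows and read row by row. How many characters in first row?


Zigzag "jlllpik" into 3 rows:
Placing characters:
  'j' => row 0
  'l' => row 1
  'l' => row 2
  'l' => row 1
  'p' => row 0
  'i' => row 1
  'k' => row 2
Rows:
  Row 0: "jp"
  Row 1: "lli"
  Row 2: "lk"
First row length: 2

2


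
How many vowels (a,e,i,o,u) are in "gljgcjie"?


Input: gljgcjie
Checking each character:
  'g' at position 0: consonant
  'l' at position 1: consonant
  'j' at position 2: consonant
  'g' at position 3: consonant
  'c' at position 4: consonant
  'j' at position 5: consonant
  'i' at position 6: vowel (running total: 1)
  'e' at position 7: vowel (running total: 2)
Total vowels: 2

2


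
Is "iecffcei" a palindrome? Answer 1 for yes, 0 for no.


Input: iecffcei
Reversed: iecffcei
  Compare pos 0 ('i') with pos 7 ('i'): match
  Compare pos 1 ('e') with pos 6 ('e'): match
  Compare pos 2 ('c') with pos 5 ('c'): match
  Compare pos 3 ('f') with pos 4 ('f'): match
Result: palindrome

1


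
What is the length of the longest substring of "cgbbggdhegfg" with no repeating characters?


Input: "cgbbggdhegfg"
Sliding window (track last position of each char):
  Position 0 ('c'): window [0,0] length 1 -- new best
  Position 1 ('g'): window [0,1] length 2 -- new best
  Position 2 ('b'): window [0,2] length 3 -- new best
  Position 3 ('b'): repeat (last at 2), move window start to 3
  Position 3 ('b'): window [3,3] length 1
  Position 4 ('g'): window [3,4] length 2
  Position 5 ('g'): repeat (last at 4), move window start to 5
  Position 5 ('g'): window [5,5] length 1
  Position 6 ('d'): window [5,6] length 2
  Position 7 ('h'): window [5,7] length 3
  Position 8 ('e'): window [5,8] length 4 -- new best
  Position 9 ('g'): repeat (last at 5), move window start to 6
  Position 9 ('g'): window [6,9] length 4
  Position 10 ('f'): window [6,10] length 5 -- new best
  Position 11 ('g'): repeat (last at 9), move window start to 10
  Position 11 ('g'): window [10,11] length 2
Longest substring with no repeats: "dhegf" with length 5

5


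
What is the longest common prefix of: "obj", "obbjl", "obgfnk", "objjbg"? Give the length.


Words: obj, obbjl, obgfnk, objjbg
  Position 0: all 'o' => match
  Position 1: all 'b' => match
  Position 2: ('j', 'b', 'g', 'j') => mismatch, stop
LCP = "ob" (length 2)

2


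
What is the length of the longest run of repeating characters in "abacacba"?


Input: "abacacba"
Scanning for longest run:
  Position 1 ('b'): new char, reset run to 1
  Position 2 ('a'): new char, reset run to 1
  Position 3 ('c'): new char, reset run to 1
  Position 4 ('a'): new char, reset run to 1
  Position 5 ('c'): new char, reset run to 1
  Position 6 ('b'): new char, reset run to 1
  Position 7 ('a'): new char, reset run to 1
Longest run: 'a' with length 1

1


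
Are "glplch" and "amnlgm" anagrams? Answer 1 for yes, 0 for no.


Strings: "glplch", "amnlgm"
Sorted first:  cghllp
Sorted second: aglmmn
Differ at position 0: 'c' vs 'a' => not anagrams

0


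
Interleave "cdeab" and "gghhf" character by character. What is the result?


Interleaving "cdeab" and "gghhf":
  Position 0: 'c' from first, 'g' from second => "cg"
  Position 1: 'd' from first, 'g' from second => "dg"
  Position 2: 'e' from first, 'h' from second => "eh"
  Position 3: 'a' from first, 'h' from second => "ah"
  Position 4: 'b' from first, 'f' from second => "bf"
Result: cgdgehahbf

cgdgehahbf


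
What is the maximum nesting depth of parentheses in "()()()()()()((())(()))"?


Input: "()()()()()()((())(()))"
Tracking depth:
  Position 0 '(': depth becomes 1
  Position 1 ')': depth becomes 0
  Position 2 '(': depth becomes 1
  Position 3 ')': depth becomes 0
  Position 4 '(': depth becomes 1
  Position 5 ')': depth becomes 0
  Position 6 '(': depth becomes 1
  Position 7 ')': depth becomes 0
  Position 8 '(': depth becomes 1
  Position 9 ')': depth becomes 0
  Position 10 '(': depth becomes 1
  Position 11 ')': depth becomes 0
  Position 12 '(': depth becomes 1
  Position 13 '(': depth becomes 2
  Position 14 '(': depth becomes 3
  Position 15 ')': depth becomes 2
  Position 16 ')': depth becomes 1
  Position 17 '(': depth becomes 2
  Position 18 '(': depth becomes 3
  Position 19 ')': depth becomes 2
  Position 20 ')': depth becomes 1
  Position 21 ')': depth becomes 0
Maximum depth reached: 3

3


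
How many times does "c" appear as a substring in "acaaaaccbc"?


Searching for "c" in "acaaaaccbc"
Scanning each position:
  Position 0: "a" => no
  Position 1: "c" => MATCH
  Position 2: "a" => no
  Position 3: "a" => no
  Position 4: "a" => no
  Position 5: "a" => no
  Position 6: "c" => MATCH
  Position 7: "c" => MATCH
  Position 8: "b" => no
  Position 9: "c" => MATCH
Total occurrences: 4

4


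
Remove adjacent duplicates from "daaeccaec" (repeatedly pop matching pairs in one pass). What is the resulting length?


Input: daaeccaec
Stack-based adjacent duplicate removal:
  Read 'd': push. Stack: d
  Read 'a': push. Stack: da
  Read 'a': matches stack top 'a' => pop. Stack: d
  Read 'e': push. Stack: de
  Read 'c': push. Stack: dec
  Read 'c': matches stack top 'c' => pop. Stack: de
  Read 'a': push. Stack: dea
  Read 'e': push. Stack: deae
  Read 'c': push. Stack: deaec
Final stack: "deaec" (length 5)

5


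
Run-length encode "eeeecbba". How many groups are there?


Input: eeeecbba
Scanning for consecutive runs:
  Group 1: 'e' x 4 (positions 0-3)
  Group 2: 'c' x 1 (positions 4-4)
  Group 3: 'b' x 2 (positions 5-6)
  Group 4: 'a' x 1 (positions 7-7)
Total groups: 4

4


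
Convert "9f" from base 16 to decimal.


Input: "9f" in base 16
Positional expansion:
  Digit '9' (value 9) x 16^1 = 144
  Digit 'f' (value 15) x 16^0 = 15
Sum = 159

159


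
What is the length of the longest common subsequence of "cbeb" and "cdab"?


LCS of "cbeb" and "cdab"
DP table:
           c    d    a    b
      0    0    0    0    0
  c   0    1    1    1    1
  b   0    1    1    1    2
  e   0    1    1    1    2
  b   0    1    1    1    2
LCS length = dp[4][4] = 2

2


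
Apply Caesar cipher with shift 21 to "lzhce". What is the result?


Caesar cipher: shift "lzhce" by 21
  'l' (pos 11) + 21 = pos 6 = 'g'
  'z' (pos 25) + 21 = pos 20 = 'u'
  'h' (pos 7) + 21 = pos 2 = 'c'
  'c' (pos 2) + 21 = pos 23 = 'x'
  'e' (pos 4) + 21 = pos 25 = 'z'
Result: gucxz

gucxz


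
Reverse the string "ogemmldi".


Input: ogemmldi
Reading characters right to left:
  Position 7: 'i'
  Position 6: 'd'
  Position 5: 'l'
  Position 4: 'm'
  Position 3: 'm'
  Position 2: 'e'
  Position 1: 'g'
  Position 0: 'o'
Reversed: idlmmego

idlmmego


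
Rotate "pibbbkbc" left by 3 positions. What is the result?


Input: "pibbbkbc", rotate left by 3
First 3 characters: "pib"
Remaining characters: "bbkbc"
Concatenate remaining + first: "bbkbc" + "pib" = "bbkbcpib"

bbkbcpib


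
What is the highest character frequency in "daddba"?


Input: daddba
Character counts:
  'a': 2
  'b': 1
  'd': 3
Maximum frequency: 3

3


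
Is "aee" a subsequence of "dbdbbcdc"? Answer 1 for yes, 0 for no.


Check if "aee" is a subsequence of "dbdbbcdc"
Greedy scan:
  Position 0 ('d'): no match needed
  Position 1 ('b'): no match needed
  Position 2 ('d'): no match needed
  Position 3 ('b'): no match needed
  Position 4 ('b'): no match needed
  Position 5 ('c'): no match needed
  Position 6 ('d'): no match needed
  Position 7 ('c'): no match needed
Only matched 0/3 characters => not a subsequence

0


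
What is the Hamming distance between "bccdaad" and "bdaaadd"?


Comparing "bccdaad" and "bdaaadd" position by position:
  Position 0: 'b' vs 'b' => same
  Position 1: 'c' vs 'd' => differ
  Position 2: 'c' vs 'a' => differ
  Position 3: 'd' vs 'a' => differ
  Position 4: 'a' vs 'a' => same
  Position 5: 'a' vs 'd' => differ
  Position 6: 'd' vs 'd' => same
Total differences (Hamming distance): 4

4


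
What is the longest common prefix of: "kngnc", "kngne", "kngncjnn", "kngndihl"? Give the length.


Words: kngnc, kngne, kngncjnn, kngndihl
  Position 0: all 'k' => match
  Position 1: all 'n' => match
  Position 2: all 'g' => match
  Position 3: all 'n' => match
  Position 4: ('c', 'e', 'c', 'd') => mismatch, stop
LCP = "kngn" (length 4)

4


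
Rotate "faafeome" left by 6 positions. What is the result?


Input: "faafeome", rotate left by 6
First 6 characters: "faafeo"
Remaining characters: "me"
Concatenate remaining + first: "me" + "faafeo" = "mefaafeo"

mefaafeo


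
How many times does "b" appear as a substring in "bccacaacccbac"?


Searching for "b" in "bccacaacccbac"
Scanning each position:
  Position 0: "b" => MATCH
  Position 1: "c" => no
  Position 2: "c" => no
  Position 3: "a" => no
  Position 4: "c" => no
  Position 5: "a" => no
  Position 6: "a" => no
  Position 7: "c" => no
  Position 8: "c" => no
  Position 9: "c" => no
  Position 10: "b" => MATCH
  Position 11: "a" => no
  Position 12: "c" => no
Total occurrences: 2

2


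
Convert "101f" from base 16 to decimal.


Input: "101f" in base 16
Positional expansion:
  Digit '1' (value 1) x 16^3 = 4096
  Digit '0' (value 0) x 16^2 = 0
  Digit '1' (value 1) x 16^1 = 16
  Digit 'f' (value 15) x 16^0 = 15
Sum = 4127

4127


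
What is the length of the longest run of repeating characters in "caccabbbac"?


Input: "caccabbbac"
Scanning for longest run:
  Position 1 ('a'): new char, reset run to 1
  Position 2 ('c'): new char, reset run to 1
  Position 3 ('c'): continues run of 'c', length=2
  Position 4 ('a'): new char, reset run to 1
  Position 5 ('b'): new char, reset run to 1
  Position 6 ('b'): continues run of 'b', length=2
  Position 7 ('b'): continues run of 'b', length=3
  Position 8 ('a'): new char, reset run to 1
  Position 9 ('c'): new char, reset run to 1
Longest run: 'b' with length 3

3


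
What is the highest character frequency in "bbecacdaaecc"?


Input: bbecacdaaecc
Character counts:
  'a': 3
  'b': 2
  'c': 4
  'd': 1
  'e': 2
Maximum frequency: 4

4


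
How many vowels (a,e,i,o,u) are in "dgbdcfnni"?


Input: dgbdcfnni
Checking each character:
  'd' at position 0: consonant
  'g' at position 1: consonant
  'b' at position 2: consonant
  'd' at position 3: consonant
  'c' at position 4: consonant
  'f' at position 5: consonant
  'n' at position 6: consonant
  'n' at position 7: consonant
  'i' at position 8: vowel (running total: 1)
Total vowels: 1

1


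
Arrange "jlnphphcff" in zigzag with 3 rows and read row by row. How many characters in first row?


Zigzag "jlnphphcff" into 3 rows:
Placing characters:
  'j' => row 0
  'l' => row 1
  'n' => row 2
  'p' => row 1
  'h' => row 0
  'p' => row 1
  'h' => row 2
  'c' => row 1
  'f' => row 0
  'f' => row 1
Rows:
  Row 0: "jhf"
  Row 1: "lppcf"
  Row 2: "nh"
First row length: 3

3


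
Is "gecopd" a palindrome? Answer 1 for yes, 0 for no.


Input: gecopd
Reversed: dpoceg
  Compare pos 0 ('g') with pos 5 ('d'): MISMATCH
  Compare pos 1 ('e') with pos 4 ('p'): MISMATCH
  Compare pos 2 ('c') with pos 3 ('o'): MISMATCH
Result: not a palindrome

0


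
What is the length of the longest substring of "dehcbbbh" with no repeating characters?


Input: "dehcbbbh"
Sliding window (track last position of each char):
  Position 0 ('d'): window [0,0] length 1 -- new best
  Position 1 ('e'): window [0,1] length 2 -- new best
  Position 2 ('h'): window [0,2] length 3 -- new best
  Position 3 ('c'): window [0,3] length 4 -- new best
  Position 4 ('b'): window [0,4] length 5 -- new best
  Position 5 ('b'): repeat (last at 4), move window start to 5
  Position 5 ('b'): window [5,5] length 1
  Position 6 ('b'): repeat (last at 5), move window start to 6
  Position 6 ('b'): window [6,6] length 1
  Position 7 ('h'): window [6,7] length 2
Longest substring with no repeats: "dehcb" with length 5

5


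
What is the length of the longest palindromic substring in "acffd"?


Input: "acffd"
Checking substrings for palindromes:
  [2:4] "ff" (len 2) => palindrome
Longest palindromic substring: "ff" with length 2

2


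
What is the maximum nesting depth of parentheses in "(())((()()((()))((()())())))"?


Input: "(())((()()((()))((()())())))"
Tracking depth:
  Position 0 '(': depth becomes 1
  Position 1 '(': depth becomes 2
  Position 2 ')': depth becomes 1
  Position 3 ')': depth becomes 0
  Position 4 '(': depth becomes 1
  Position 5 '(': depth becomes 2
  Position 6 '(': depth becomes 3
  Position 7 ')': depth becomes 2
  Position 8 '(': depth becomes 3
  Position 9 ')': depth becomes 2
  Position 10 '(': depth becomes 3
  Position 11 '(': depth becomes 4
  Position 12 '(': depth becomes 5
  Position 13 ')': depth becomes 4
  Position 14 ')': depth becomes 3
  Position 15 ')': depth becomes 2
  Position 16 '(': depth becomes 3
  Position 17 '(': depth becomes 4
  Position 18 '(': depth becomes 5
  Position 19 ')': depth becomes 4
  Position 20 '(': depth becomes 5
  Position 21 ')': depth becomes 4
  Position 22 ')': depth becomes 3
  Position 23 '(': depth becomes 4
  Position 24 ')': depth becomes 3
  Position 25 ')': depth becomes 2
  Position 26 ')': depth becomes 1
  Position 27 ')': depth becomes 0
Maximum depth reached: 5

5


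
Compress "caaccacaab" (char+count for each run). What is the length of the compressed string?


Input: caaccacaab
Runs:
  'c' x 1 => "c1"
  'a' x 2 => "a2"
  'c' x 2 => "c2"
  'a' x 1 => "a1"
  'c' x 1 => "c1"
  'a' x 2 => "a2"
  'b' x 1 => "b1"
Compressed: "c1a2c2a1c1a2b1"
Compressed length: 14

14


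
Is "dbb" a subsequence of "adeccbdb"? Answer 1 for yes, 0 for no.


Check if "dbb" is a subsequence of "adeccbdb"
Greedy scan:
  Position 0 ('a'): no match needed
  Position 1 ('d'): matches sub[0] = 'd'
  Position 2 ('e'): no match needed
  Position 3 ('c'): no match needed
  Position 4 ('c'): no match needed
  Position 5 ('b'): matches sub[1] = 'b'
  Position 6 ('d'): no match needed
  Position 7 ('b'): matches sub[2] = 'b'
All 3 characters matched => is a subsequence

1


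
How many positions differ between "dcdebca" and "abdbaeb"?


Comparing "dcdebca" and "abdbaeb" position by position:
  Position 0: 'd' vs 'a' => DIFFER
  Position 1: 'c' vs 'b' => DIFFER
  Position 2: 'd' vs 'd' => same
  Position 3: 'e' vs 'b' => DIFFER
  Position 4: 'b' vs 'a' => DIFFER
  Position 5: 'c' vs 'e' => DIFFER
  Position 6: 'a' vs 'b' => DIFFER
Positions that differ: 6

6


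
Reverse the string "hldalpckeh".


Input: hldalpckeh
Reading characters right to left:
  Position 9: 'h'
  Position 8: 'e'
  Position 7: 'k'
  Position 6: 'c'
  Position 5: 'p'
  Position 4: 'l'
  Position 3: 'a'
  Position 2: 'd'
  Position 1: 'l'
  Position 0: 'h'
Reversed: hekcpladlh

hekcpladlh


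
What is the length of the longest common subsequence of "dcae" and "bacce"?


LCS of "dcae" and "bacce"
DP table:
           b    a    c    c    e
      0    0    0    0    0    0
  d   0    0    0    0    0    0
  c   0    0    0    1    1    1
  a   0    0    1    1    1    1
  e   0    0    1    1    1    2
LCS length = dp[4][5] = 2

2


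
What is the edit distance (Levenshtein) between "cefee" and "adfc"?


Computing edit distance: "cefee" -> "adfc"
DP table:
           a    d    f    c
      0    1    2    3    4
  c   1    1    2    3    3
  e   2    2    2    3    4
  f   3    3    3    2    3
  e   4    4    4    3    3
  e   5    5    5    4    4
Edit distance = dp[5][4] = 4

4


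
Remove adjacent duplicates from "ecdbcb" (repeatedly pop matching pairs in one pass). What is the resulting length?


Input: ecdbcb
Stack-based adjacent duplicate removal:
  Read 'e': push. Stack: e
  Read 'c': push. Stack: ec
  Read 'd': push. Stack: ecd
  Read 'b': push. Stack: ecdb
  Read 'c': push. Stack: ecdbc
  Read 'b': push. Stack: ecdbcb
Final stack: "ecdbcb" (length 6)

6


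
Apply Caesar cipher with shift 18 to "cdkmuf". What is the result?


Caesar cipher: shift "cdkmuf" by 18
  'c' (pos 2) + 18 = pos 20 = 'u'
  'd' (pos 3) + 18 = pos 21 = 'v'
  'k' (pos 10) + 18 = pos 2 = 'c'
  'm' (pos 12) + 18 = pos 4 = 'e'
  'u' (pos 20) + 18 = pos 12 = 'm'
  'f' (pos 5) + 18 = pos 23 = 'x'
Result: uvcemx

uvcemx


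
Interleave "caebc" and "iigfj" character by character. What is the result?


Interleaving "caebc" and "iigfj":
  Position 0: 'c' from first, 'i' from second => "ci"
  Position 1: 'a' from first, 'i' from second => "ai"
  Position 2: 'e' from first, 'g' from second => "eg"
  Position 3: 'b' from first, 'f' from second => "bf"
  Position 4: 'c' from first, 'j' from second => "cj"
Result: ciaiegbfcj

ciaiegbfcj


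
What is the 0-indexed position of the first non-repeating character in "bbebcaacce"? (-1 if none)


Input: bbebcaacce
Character frequencies:
  'a': 2
  'b': 3
  'c': 3
  'e': 2
Scanning left to right for freq == 1:
  Position 0 ('b'): freq=3, skip
  Position 1 ('b'): freq=3, skip
  Position 2 ('e'): freq=2, skip
  Position 3 ('b'): freq=3, skip
  Position 4 ('c'): freq=3, skip
  Position 5 ('a'): freq=2, skip
  Position 6 ('a'): freq=2, skip
  Position 7 ('c'): freq=3, skip
  Position 8 ('c'): freq=3, skip
  Position 9 ('e'): freq=2, skip
  No unique character found => answer = -1

-1


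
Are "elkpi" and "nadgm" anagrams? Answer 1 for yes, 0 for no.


Strings: "elkpi", "nadgm"
Sorted first:  eiklp
Sorted second: adgmn
Differ at position 0: 'e' vs 'a' => not anagrams

0


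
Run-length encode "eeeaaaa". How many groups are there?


Input: eeeaaaa
Scanning for consecutive runs:
  Group 1: 'e' x 3 (positions 0-2)
  Group 2: 'a' x 4 (positions 3-6)
Total groups: 2

2


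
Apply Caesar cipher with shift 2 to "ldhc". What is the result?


Caesar cipher: shift "ldhc" by 2
  'l' (pos 11) + 2 = pos 13 = 'n'
  'd' (pos 3) + 2 = pos 5 = 'f'
  'h' (pos 7) + 2 = pos 9 = 'j'
  'c' (pos 2) + 2 = pos 4 = 'e'
Result: nfje

nfje


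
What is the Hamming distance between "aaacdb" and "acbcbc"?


Comparing "aaacdb" and "acbcbc" position by position:
  Position 0: 'a' vs 'a' => same
  Position 1: 'a' vs 'c' => differ
  Position 2: 'a' vs 'b' => differ
  Position 3: 'c' vs 'c' => same
  Position 4: 'd' vs 'b' => differ
  Position 5: 'b' vs 'c' => differ
Total differences (Hamming distance): 4

4


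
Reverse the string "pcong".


Input: pcong
Reading characters right to left:
  Position 4: 'g'
  Position 3: 'n'
  Position 2: 'o'
  Position 1: 'c'
  Position 0: 'p'
Reversed: gnocp

gnocp


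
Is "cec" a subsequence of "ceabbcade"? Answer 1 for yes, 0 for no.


Check if "cec" is a subsequence of "ceabbcade"
Greedy scan:
  Position 0 ('c'): matches sub[0] = 'c'
  Position 1 ('e'): matches sub[1] = 'e'
  Position 2 ('a'): no match needed
  Position 3 ('b'): no match needed
  Position 4 ('b'): no match needed
  Position 5 ('c'): matches sub[2] = 'c'
  Position 6 ('a'): no match needed
  Position 7 ('d'): no match needed
  Position 8 ('e'): no match needed
All 3 characters matched => is a subsequence

1


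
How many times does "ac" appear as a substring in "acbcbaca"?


Searching for "ac" in "acbcbaca"
Scanning each position:
  Position 0: "ac" => MATCH
  Position 1: "cb" => no
  Position 2: "bc" => no
  Position 3: "cb" => no
  Position 4: "ba" => no
  Position 5: "ac" => MATCH
  Position 6: "ca" => no
Total occurrences: 2

2


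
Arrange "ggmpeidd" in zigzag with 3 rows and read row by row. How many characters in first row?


Zigzag "ggmpeidd" into 3 rows:
Placing characters:
  'g' => row 0
  'g' => row 1
  'm' => row 2
  'p' => row 1
  'e' => row 0
  'i' => row 1
  'd' => row 2
  'd' => row 1
Rows:
  Row 0: "ge"
  Row 1: "gpid"
  Row 2: "md"
First row length: 2

2


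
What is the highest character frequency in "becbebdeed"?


Input: becbebdeed
Character counts:
  'b': 3
  'c': 1
  'd': 2
  'e': 4
Maximum frequency: 4

4


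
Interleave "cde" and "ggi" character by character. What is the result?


Interleaving "cde" and "ggi":
  Position 0: 'c' from first, 'g' from second => "cg"
  Position 1: 'd' from first, 'g' from second => "dg"
  Position 2: 'e' from first, 'i' from second => "ei"
Result: cgdgei

cgdgei


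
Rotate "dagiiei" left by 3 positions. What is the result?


Input: "dagiiei", rotate left by 3
First 3 characters: "dag"
Remaining characters: "iiei"
Concatenate remaining + first: "iiei" + "dag" = "iieidag"

iieidag


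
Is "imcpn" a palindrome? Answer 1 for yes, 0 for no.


Input: imcpn
Reversed: npcmi
  Compare pos 0 ('i') with pos 4 ('n'): MISMATCH
  Compare pos 1 ('m') with pos 3 ('p'): MISMATCH
Result: not a palindrome

0


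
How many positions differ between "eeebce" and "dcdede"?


Comparing "eeebce" and "dcdede" position by position:
  Position 0: 'e' vs 'd' => DIFFER
  Position 1: 'e' vs 'c' => DIFFER
  Position 2: 'e' vs 'd' => DIFFER
  Position 3: 'b' vs 'e' => DIFFER
  Position 4: 'c' vs 'd' => DIFFER
  Position 5: 'e' vs 'e' => same
Positions that differ: 5

5


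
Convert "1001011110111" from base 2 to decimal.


Input: "1001011110111" in base 2
Positional expansion:
  Digit '1' (value 1) x 2^12 = 4096
  Digit '0' (value 0) x 2^11 = 0
  Digit '0' (value 0) x 2^10 = 0
  Digit '1' (value 1) x 2^9 = 512
  Digit '0' (value 0) x 2^8 = 0
  Digit '1' (value 1) x 2^7 = 128
  Digit '1' (value 1) x 2^6 = 64
  Digit '1' (value 1) x 2^5 = 32
  Digit '1' (value 1) x 2^4 = 16
  Digit '0' (value 0) x 2^3 = 0
  Digit '1' (value 1) x 2^2 = 4
  Digit '1' (value 1) x 2^1 = 2
  Digit '1' (value 1) x 2^0 = 1
Sum = 4855

4855


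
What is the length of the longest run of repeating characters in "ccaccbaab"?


Input: "ccaccbaab"
Scanning for longest run:
  Position 1 ('c'): continues run of 'c', length=2
  Position 2 ('a'): new char, reset run to 1
  Position 3 ('c'): new char, reset run to 1
  Position 4 ('c'): continues run of 'c', length=2
  Position 5 ('b'): new char, reset run to 1
  Position 6 ('a'): new char, reset run to 1
  Position 7 ('a'): continues run of 'a', length=2
  Position 8 ('b'): new char, reset run to 1
Longest run: 'c' with length 2

2


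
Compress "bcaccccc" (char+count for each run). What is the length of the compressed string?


Input: bcaccccc
Runs:
  'b' x 1 => "b1"
  'c' x 1 => "c1"
  'a' x 1 => "a1"
  'c' x 5 => "c5"
Compressed: "b1c1a1c5"
Compressed length: 8

8


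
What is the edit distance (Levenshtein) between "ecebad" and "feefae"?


Computing edit distance: "ecebad" -> "feefae"
DP table:
           f    e    e    f    a    e
      0    1    2    3    4    5    6
  e   1    1    1    2    3    4    5
  c   2    2    2    2    3    4    5
  e   3    3    2    2    3    4    4
  b   4    4    3    3    3    4    5
  a   5    5    4    4    4    3    4
  d   6    6    5    5    5    4    4
Edit distance = dp[6][6] = 4

4


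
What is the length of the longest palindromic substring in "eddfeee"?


Input: "eddfeee"
Checking substrings for palindromes:
  [4:7] "eee" (len 3) => palindrome
  [1:3] "dd" (len 2) => palindrome
  [4:6] "ee" (len 2) => palindrome
  [5:7] "ee" (len 2) => palindrome
Longest palindromic substring: "eee" with length 3

3


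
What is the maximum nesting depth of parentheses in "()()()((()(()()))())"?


Input: "()()()((()(()()))())"
Tracking depth:
  Position 0 '(': depth becomes 1
  Position 1 ')': depth becomes 0
  Position 2 '(': depth becomes 1
  Position 3 ')': depth becomes 0
  Position 4 '(': depth becomes 1
  Position 5 ')': depth becomes 0
  Position 6 '(': depth becomes 1
  Position 7 '(': depth becomes 2
  Position 8 '(': depth becomes 3
  Position 9 ')': depth becomes 2
  Position 10 '(': depth becomes 3
  Position 11 '(': depth becomes 4
  Position 12 ')': depth becomes 3
  Position 13 '(': depth becomes 4
  Position 14 ')': depth becomes 3
  Position 15 ')': depth becomes 2
  Position 16 ')': depth becomes 1
  Position 17 '(': depth becomes 2
  Position 18 ')': depth becomes 1
  Position 19 ')': depth becomes 0
Maximum depth reached: 4

4


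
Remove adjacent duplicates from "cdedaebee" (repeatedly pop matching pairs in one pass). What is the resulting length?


Input: cdedaebee
Stack-based adjacent duplicate removal:
  Read 'c': push. Stack: c
  Read 'd': push. Stack: cd
  Read 'e': push. Stack: cde
  Read 'd': push. Stack: cded
  Read 'a': push. Stack: cdeda
  Read 'e': push. Stack: cdedae
  Read 'b': push. Stack: cdedaeb
  Read 'e': push. Stack: cdedaebe
  Read 'e': matches stack top 'e' => pop. Stack: cdedaeb
Final stack: "cdedaeb" (length 7)

7


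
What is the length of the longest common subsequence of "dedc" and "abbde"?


LCS of "dedc" and "abbde"
DP table:
           a    b    b    d    e
      0    0    0    0    0    0
  d   0    0    0    0    1    1
  e   0    0    0    0    1    2
  d   0    0    0    0    1    2
  c   0    0    0    0    1    2
LCS length = dp[4][5] = 2

2


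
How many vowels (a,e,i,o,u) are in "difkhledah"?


Input: difkhledah
Checking each character:
  'd' at position 0: consonant
  'i' at position 1: vowel (running total: 1)
  'f' at position 2: consonant
  'k' at position 3: consonant
  'h' at position 4: consonant
  'l' at position 5: consonant
  'e' at position 6: vowel (running total: 2)
  'd' at position 7: consonant
  'a' at position 8: vowel (running total: 3)
  'h' at position 9: consonant
Total vowels: 3

3


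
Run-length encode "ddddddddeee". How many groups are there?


Input: ddddddddeee
Scanning for consecutive runs:
  Group 1: 'd' x 8 (positions 0-7)
  Group 2: 'e' x 3 (positions 8-10)
Total groups: 2

2


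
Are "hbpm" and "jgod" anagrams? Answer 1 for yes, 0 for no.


Strings: "hbpm", "jgod"
Sorted first:  bhmp
Sorted second: dgjo
Differ at position 0: 'b' vs 'd' => not anagrams

0


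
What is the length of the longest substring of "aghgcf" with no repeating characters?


Input: "aghgcf"
Sliding window (track last position of each char):
  Position 0 ('a'): window [0,0] length 1 -- new best
  Position 1 ('g'): window [0,1] length 2 -- new best
  Position 2 ('h'): window [0,2] length 3 -- new best
  Position 3 ('g'): repeat (last at 1), move window start to 2
  Position 3 ('g'): window [2,3] length 2
  Position 4 ('c'): window [2,4] length 3
  Position 5 ('f'): window [2,5] length 4 -- new best
Longest substring with no repeats: "hgcf" with length 4

4


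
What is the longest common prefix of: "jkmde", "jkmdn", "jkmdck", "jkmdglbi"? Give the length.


Words: jkmde, jkmdn, jkmdck, jkmdglbi
  Position 0: all 'j' => match
  Position 1: all 'k' => match
  Position 2: all 'm' => match
  Position 3: all 'd' => match
  Position 4: ('e', 'n', 'c', 'g') => mismatch, stop
LCP = "jkmd" (length 4)

4


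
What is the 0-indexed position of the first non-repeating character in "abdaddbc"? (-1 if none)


Input: abdaddbc
Character frequencies:
  'a': 2
  'b': 2
  'c': 1
  'd': 3
Scanning left to right for freq == 1:
  Position 0 ('a'): freq=2, skip
  Position 1 ('b'): freq=2, skip
  Position 2 ('d'): freq=3, skip
  Position 3 ('a'): freq=2, skip
  Position 4 ('d'): freq=3, skip
  Position 5 ('d'): freq=3, skip
  Position 6 ('b'): freq=2, skip
  Position 7 ('c'): unique! => answer = 7

7


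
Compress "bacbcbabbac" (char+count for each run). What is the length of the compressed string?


Input: bacbcbabbac
Runs:
  'b' x 1 => "b1"
  'a' x 1 => "a1"
  'c' x 1 => "c1"
  'b' x 1 => "b1"
  'c' x 1 => "c1"
  'b' x 1 => "b1"
  'a' x 1 => "a1"
  'b' x 2 => "b2"
  'a' x 1 => "a1"
  'c' x 1 => "c1"
Compressed: "b1a1c1b1c1b1a1b2a1c1"
Compressed length: 20

20


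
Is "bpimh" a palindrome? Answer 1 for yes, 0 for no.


Input: bpimh
Reversed: hmipb
  Compare pos 0 ('b') with pos 4 ('h'): MISMATCH
  Compare pos 1 ('p') with pos 3 ('m'): MISMATCH
Result: not a palindrome

0


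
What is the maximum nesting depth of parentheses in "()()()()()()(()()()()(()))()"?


Input: "()()()()()()(()()()()(()))()"
Tracking depth:
  Position 0 '(': depth becomes 1
  Position 1 ')': depth becomes 0
  Position 2 '(': depth becomes 1
  Position 3 ')': depth becomes 0
  Position 4 '(': depth becomes 1
  Position 5 ')': depth becomes 0
  Position 6 '(': depth becomes 1
  Position 7 ')': depth becomes 0
  Position 8 '(': depth becomes 1
  Position 9 ')': depth becomes 0
  Position 10 '(': depth becomes 1
  Position 11 ')': depth becomes 0
  Position 12 '(': depth becomes 1
  Position 13 '(': depth becomes 2
  Position 14 ')': depth becomes 1
  Position 15 '(': depth becomes 2
  Position 16 ')': depth becomes 1
  Position 17 '(': depth becomes 2
  Position 18 ')': depth becomes 1
  Position 19 '(': depth becomes 2
  Position 20 ')': depth becomes 1
  Position 21 '(': depth becomes 2
  Position 22 '(': depth becomes 3
  Position 23 ')': depth becomes 2
  Position 24 ')': depth becomes 1
  Position 25 ')': depth becomes 0
  Position 26 '(': depth becomes 1
  Position 27 ')': depth becomes 0
Maximum depth reached: 3

3


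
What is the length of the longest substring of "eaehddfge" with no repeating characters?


Input: "eaehddfge"
Sliding window (track last position of each char):
  Position 0 ('e'): window [0,0] length 1 -- new best
  Position 1 ('a'): window [0,1] length 2 -- new best
  Position 2 ('e'): repeat (last at 0), move window start to 1
  Position 2 ('e'): window [1,2] length 2
  Position 3 ('h'): window [1,3] length 3 -- new best
  Position 4 ('d'): window [1,4] length 4 -- new best
  Position 5 ('d'): repeat (last at 4), move window start to 5
  Position 5 ('d'): window [5,5] length 1
  Position 6 ('f'): window [5,6] length 2
  Position 7 ('g'): window [5,7] length 3
  Position 8 ('e'): window [5,8] length 4
Longest substring with no repeats: "aehd" with length 4

4


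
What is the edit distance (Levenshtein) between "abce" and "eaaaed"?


Computing edit distance: "abce" -> "eaaaed"
DP table:
           e    a    a    a    e    d
      0    1    2    3    4    5    6
  a   1    1    1    2    3    4    5
  b   2    2    2    2    3    4    5
  c   3    3    3    3    3    4    5
  e   4    3    4    4    4    3    4
Edit distance = dp[4][6] = 4

4


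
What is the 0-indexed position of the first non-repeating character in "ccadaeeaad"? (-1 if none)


Input: ccadaeeaad
Character frequencies:
  'a': 4
  'c': 2
  'd': 2
  'e': 2
Scanning left to right for freq == 1:
  Position 0 ('c'): freq=2, skip
  Position 1 ('c'): freq=2, skip
  Position 2 ('a'): freq=4, skip
  Position 3 ('d'): freq=2, skip
  Position 4 ('a'): freq=4, skip
  Position 5 ('e'): freq=2, skip
  Position 6 ('e'): freq=2, skip
  Position 7 ('a'): freq=4, skip
  Position 8 ('a'): freq=4, skip
  Position 9 ('d'): freq=2, skip
  No unique character found => answer = -1

-1


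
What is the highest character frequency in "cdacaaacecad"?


Input: cdacaaacecad
Character counts:
  'a': 5
  'c': 4
  'd': 2
  'e': 1
Maximum frequency: 5

5


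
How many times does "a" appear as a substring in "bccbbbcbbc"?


Searching for "a" in "bccbbbcbbc"
Scanning each position:
  Position 0: "b" => no
  Position 1: "c" => no
  Position 2: "c" => no
  Position 3: "b" => no
  Position 4: "b" => no
  Position 5: "b" => no
  Position 6: "c" => no
  Position 7: "b" => no
  Position 8: "b" => no
  Position 9: "c" => no
Total occurrences: 0

0


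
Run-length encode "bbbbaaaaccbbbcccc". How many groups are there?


Input: bbbbaaaaccbbbcccc
Scanning for consecutive runs:
  Group 1: 'b' x 4 (positions 0-3)
  Group 2: 'a' x 4 (positions 4-7)
  Group 3: 'c' x 2 (positions 8-9)
  Group 4: 'b' x 3 (positions 10-12)
  Group 5: 'c' x 4 (positions 13-16)
Total groups: 5

5


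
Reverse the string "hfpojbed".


Input: hfpojbed
Reading characters right to left:
  Position 7: 'd'
  Position 6: 'e'
  Position 5: 'b'
  Position 4: 'j'
  Position 3: 'o'
  Position 2: 'p'
  Position 1: 'f'
  Position 0: 'h'
Reversed: debjopfh

debjopfh


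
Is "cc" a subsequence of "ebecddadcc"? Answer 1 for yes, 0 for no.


Check if "cc" is a subsequence of "ebecddadcc"
Greedy scan:
  Position 0 ('e'): no match needed
  Position 1 ('b'): no match needed
  Position 2 ('e'): no match needed
  Position 3 ('c'): matches sub[0] = 'c'
  Position 4 ('d'): no match needed
  Position 5 ('d'): no match needed
  Position 6 ('a'): no match needed
  Position 7 ('d'): no match needed
  Position 8 ('c'): matches sub[1] = 'c'
  Position 9 ('c'): no match needed
All 2 characters matched => is a subsequence

1


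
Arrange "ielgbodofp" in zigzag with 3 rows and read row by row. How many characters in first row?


Zigzag "ielgbodofp" into 3 rows:
Placing characters:
  'i' => row 0
  'e' => row 1
  'l' => row 2
  'g' => row 1
  'b' => row 0
  'o' => row 1
  'd' => row 2
  'o' => row 1
  'f' => row 0
  'p' => row 1
Rows:
  Row 0: "ibf"
  Row 1: "egoop"
  Row 2: "ld"
First row length: 3

3


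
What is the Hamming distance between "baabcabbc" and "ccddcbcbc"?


Comparing "baabcabbc" and "ccddcbcbc" position by position:
  Position 0: 'b' vs 'c' => differ
  Position 1: 'a' vs 'c' => differ
  Position 2: 'a' vs 'd' => differ
  Position 3: 'b' vs 'd' => differ
  Position 4: 'c' vs 'c' => same
  Position 5: 'a' vs 'b' => differ
  Position 6: 'b' vs 'c' => differ
  Position 7: 'b' vs 'b' => same
  Position 8: 'c' vs 'c' => same
Total differences (Hamming distance): 6

6


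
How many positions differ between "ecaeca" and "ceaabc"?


Comparing "ecaeca" and "ceaabc" position by position:
  Position 0: 'e' vs 'c' => DIFFER
  Position 1: 'c' vs 'e' => DIFFER
  Position 2: 'a' vs 'a' => same
  Position 3: 'e' vs 'a' => DIFFER
  Position 4: 'c' vs 'b' => DIFFER
  Position 5: 'a' vs 'c' => DIFFER
Positions that differ: 5

5


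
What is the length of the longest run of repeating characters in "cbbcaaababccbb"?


Input: "cbbcaaababccbb"
Scanning for longest run:
  Position 1 ('b'): new char, reset run to 1
  Position 2 ('b'): continues run of 'b', length=2
  Position 3 ('c'): new char, reset run to 1
  Position 4 ('a'): new char, reset run to 1
  Position 5 ('a'): continues run of 'a', length=2
  Position 6 ('a'): continues run of 'a', length=3
  Position 7 ('b'): new char, reset run to 1
  Position 8 ('a'): new char, reset run to 1
  Position 9 ('b'): new char, reset run to 1
  Position 10 ('c'): new char, reset run to 1
  Position 11 ('c'): continues run of 'c', length=2
  Position 12 ('b'): new char, reset run to 1
  Position 13 ('b'): continues run of 'b', length=2
Longest run: 'a' with length 3

3


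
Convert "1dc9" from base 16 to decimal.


Input: "1dc9" in base 16
Positional expansion:
  Digit '1' (value 1) x 16^3 = 4096
  Digit 'd' (value 13) x 16^2 = 3328
  Digit 'c' (value 12) x 16^1 = 192
  Digit '9' (value 9) x 16^0 = 9
Sum = 7625

7625


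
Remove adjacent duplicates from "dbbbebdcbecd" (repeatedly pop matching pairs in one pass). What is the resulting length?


Input: dbbbebdcbecd
Stack-based adjacent duplicate removal:
  Read 'd': push. Stack: d
  Read 'b': push. Stack: db
  Read 'b': matches stack top 'b' => pop. Stack: d
  Read 'b': push. Stack: db
  Read 'e': push. Stack: dbe
  Read 'b': push. Stack: dbeb
  Read 'd': push. Stack: dbebd
  Read 'c': push. Stack: dbebdc
  Read 'b': push. Stack: dbebdcb
  Read 'e': push. Stack: dbebdcbe
  Read 'c': push. Stack: dbebdcbec
  Read 'd': push. Stack: dbebdcbecd
Final stack: "dbebdcbecd" (length 10)

10


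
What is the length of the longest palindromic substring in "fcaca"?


Input: "fcaca"
Checking substrings for palindromes:
  [1:4] "cac" (len 3) => palindrome
  [2:5] "aca" (len 3) => palindrome
Longest palindromic substring: "cac" with length 3

3


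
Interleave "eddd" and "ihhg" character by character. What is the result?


Interleaving "eddd" and "ihhg":
  Position 0: 'e' from first, 'i' from second => "ei"
  Position 1: 'd' from first, 'h' from second => "dh"
  Position 2: 'd' from first, 'h' from second => "dh"
  Position 3: 'd' from first, 'g' from second => "dg"
Result: eidhdhdg

eidhdhdg


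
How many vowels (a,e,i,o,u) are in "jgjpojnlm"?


Input: jgjpojnlm
Checking each character:
  'j' at position 0: consonant
  'g' at position 1: consonant
  'j' at position 2: consonant
  'p' at position 3: consonant
  'o' at position 4: vowel (running total: 1)
  'j' at position 5: consonant
  'n' at position 6: consonant
  'l' at position 7: consonant
  'm' at position 8: consonant
Total vowels: 1

1


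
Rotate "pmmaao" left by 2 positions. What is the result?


Input: "pmmaao", rotate left by 2
First 2 characters: "pm"
Remaining characters: "maao"
Concatenate remaining + first: "maao" + "pm" = "maaopm"

maaopm


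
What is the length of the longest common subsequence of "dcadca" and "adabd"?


LCS of "dcadca" and "adabd"
DP table:
           a    d    a    b    d
      0    0    0    0    0    0
  d   0    0    1    1    1    1
  c   0    0    1    1    1    1
  a   0    1    1    2    2    2
  d   0    1    2    2    2    3
  c   0    1    2    2    2    3
  a   0    1    2    3    3    3
LCS length = dp[6][5] = 3

3


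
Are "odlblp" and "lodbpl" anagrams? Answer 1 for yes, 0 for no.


Strings: "odlblp", "lodbpl"
Sorted first:  bdllop
Sorted second: bdllop
Sorted forms match => anagrams

1


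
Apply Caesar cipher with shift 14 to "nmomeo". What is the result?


Caesar cipher: shift "nmomeo" by 14
  'n' (pos 13) + 14 = pos 1 = 'b'
  'm' (pos 12) + 14 = pos 0 = 'a'
  'o' (pos 14) + 14 = pos 2 = 'c'
  'm' (pos 12) + 14 = pos 0 = 'a'
  'e' (pos 4) + 14 = pos 18 = 's'
  'o' (pos 14) + 14 = pos 2 = 'c'
Result: bacasc

bacasc


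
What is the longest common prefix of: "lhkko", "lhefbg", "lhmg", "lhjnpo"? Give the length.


Words: lhkko, lhefbg, lhmg, lhjnpo
  Position 0: all 'l' => match
  Position 1: all 'h' => match
  Position 2: ('k', 'e', 'm', 'j') => mismatch, stop
LCP = "lh" (length 2)

2


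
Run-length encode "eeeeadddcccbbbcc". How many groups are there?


Input: eeeeadddcccbbbcc
Scanning for consecutive runs:
  Group 1: 'e' x 4 (positions 0-3)
  Group 2: 'a' x 1 (positions 4-4)
  Group 3: 'd' x 3 (positions 5-7)
  Group 4: 'c' x 3 (positions 8-10)
  Group 5: 'b' x 3 (positions 11-13)
  Group 6: 'c' x 2 (positions 14-15)
Total groups: 6

6


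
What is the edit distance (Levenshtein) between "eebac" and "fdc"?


Computing edit distance: "eebac" -> "fdc"
DP table:
           f    d    c
      0    1    2    3
  e   1    1    2    3
  e   2    2    2    3
  b   3    3    3    3
  a   4    4    4    4
  c   5    5    5    4
Edit distance = dp[5][3] = 4

4


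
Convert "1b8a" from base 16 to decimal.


Input: "1b8a" in base 16
Positional expansion:
  Digit '1' (value 1) x 16^3 = 4096
  Digit 'b' (value 11) x 16^2 = 2816
  Digit '8' (value 8) x 16^1 = 128
  Digit 'a' (value 10) x 16^0 = 10
Sum = 7050

7050


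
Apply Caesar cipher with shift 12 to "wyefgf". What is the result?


Caesar cipher: shift "wyefgf" by 12
  'w' (pos 22) + 12 = pos 8 = 'i'
  'y' (pos 24) + 12 = pos 10 = 'k'
  'e' (pos 4) + 12 = pos 16 = 'q'
  'f' (pos 5) + 12 = pos 17 = 'r'
  'g' (pos 6) + 12 = pos 18 = 's'
  'f' (pos 5) + 12 = pos 17 = 'r'
Result: ikqrsr

ikqrsr


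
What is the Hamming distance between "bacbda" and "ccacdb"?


Comparing "bacbda" and "ccacdb" position by position:
  Position 0: 'b' vs 'c' => differ
  Position 1: 'a' vs 'c' => differ
  Position 2: 'c' vs 'a' => differ
  Position 3: 'b' vs 'c' => differ
  Position 4: 'd' vs 'd' => same
  Position 5: 'a' vs 'b' => differ
Total differences (Hamming distance): 5

5


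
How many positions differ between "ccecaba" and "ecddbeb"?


Comparing "ccecaba" and "ecddbeb" position by position:
  Position 0: 'c' vs 'e' => DIFFER
  Position 1: 'c' vs 'c' => same
  Position 2: 'e' vs 'd' => DIFFER
  Position 3: 'c' vs 'd' => DIFFER
  Position 4: 'a' vs 'b' => DIFFER
  Position 5: 'b' vs 'e' => DIFFER
  Position 6: 'a' vs 'b' => DIFFER
Positions that differ: 6

6
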